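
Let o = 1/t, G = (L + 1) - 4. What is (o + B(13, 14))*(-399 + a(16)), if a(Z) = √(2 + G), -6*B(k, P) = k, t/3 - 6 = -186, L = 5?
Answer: 464887/540 ≈ 860.90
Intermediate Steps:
t = -540 (t = 18 + 3*(-186) = 18 - 558 = -540)
B(k, P) = -k/6
G = 2 (G = (5 + 1) - 4 = 6 - 4 = 2)
o = -1/540 (o = 1/(-540) = -1/540 ≈ -0.0018519)
a(Z) = 2 (a(Z) = √(2 + 2) = √4 = 2)
(o + B(13, 14))*(-399 + a(16)) = (-1/540 - ⅙*13)*(-399 + 2) = (-1/540 - 13/6)*(-397) = -1171/540*(-397) = 464887/540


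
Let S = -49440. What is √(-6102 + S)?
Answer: I*√55542 ≈ 235.67*I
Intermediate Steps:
√(-6102 + S) = √(-6102 - 49440) = √(-55542) = I*√55542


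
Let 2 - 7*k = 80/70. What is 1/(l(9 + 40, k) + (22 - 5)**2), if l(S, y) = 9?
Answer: 1/298 ≈ 0.0033557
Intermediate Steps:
k = 6/49 (k = 2/7 - 80/(7*70) = 2/7 - 1/7*8/7 = 2/7 - 8/49 = 6/49 ≈ 0.12245)
1/(l(9 + 40, k) + (22 - 5)**2) = 1/(9 + (22 - 5)**2) = 1/(9 + 17**2) = 1/(9 + 289) = 1/298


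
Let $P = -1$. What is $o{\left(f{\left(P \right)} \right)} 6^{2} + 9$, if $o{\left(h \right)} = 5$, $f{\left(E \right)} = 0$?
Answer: $189$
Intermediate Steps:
$o{\left(f{\left(P \right)} \right)} 6^{2} + 9 = 5 \cdot 6^{2} + 9 = 5 \cdot 36 + 9 = 180 + 9 = 189$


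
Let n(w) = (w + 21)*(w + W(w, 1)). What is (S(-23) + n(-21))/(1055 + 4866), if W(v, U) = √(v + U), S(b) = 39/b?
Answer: -39/136183 ≈ -0.00028638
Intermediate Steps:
W(v, U) = √(U + v)
n(w) = (21 + w)*(w + √(1 + w)) (n(w) = (w + 21)*(w + √(1 + w)) = (21 + w)*(w + √(1 + w)))
(S(-23) + n(-21))/(1055 + 4866) = (39/(-23) + ((-21)² + 21*(-21) + 21*√(1 - 21) - 21*√(1 - 21)))/(1055 + 4866) = (39*(-1/23) + (441 - 441 + 21*√(-20) - 42*I*√5))/5921 = (-39/23 + (441 - 441 + 21*(2*I*√5) - 42*I*√5))*(1/5921) = (-39/23 + (441 - 441 + 42*I*√5 - 42*I*√5))*(1/5921) = (-39/23 + 0)*(1/5921) = -39/23*1/5921 = -39/136183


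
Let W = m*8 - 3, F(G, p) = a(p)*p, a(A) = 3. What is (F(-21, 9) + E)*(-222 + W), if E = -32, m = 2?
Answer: 1045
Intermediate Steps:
F(G, p) = 3*p
W = 13 (W = 2*8 - 3 = 16 - 3 = 13)
(F(-21, 9) + E)*(-222 + W) = (3*9 - 32)*(-222 + 13) = (27 - 32)*(-209) = -5*(-209) = 1045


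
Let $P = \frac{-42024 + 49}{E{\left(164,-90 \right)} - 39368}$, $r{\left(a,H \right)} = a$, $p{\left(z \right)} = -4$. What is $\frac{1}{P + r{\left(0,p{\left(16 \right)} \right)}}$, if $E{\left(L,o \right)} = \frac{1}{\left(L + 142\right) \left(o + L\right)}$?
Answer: $\frac{891448991}{950481900} \approx 0.93789$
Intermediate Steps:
$E{\left(L,o \right)} = \frac{1}{\left(142 + L\right) \left(L + o\right)}$
$P = \frac{950481900}{891448991}$ ($P = \frac{-42024 + 49}{\frac{1}{164^{2} + 142 \cdot 164 + 142 \left(-90\right) + 164 \left(-90\right)} - 39368} = - \frac{41975}{\frac{1}{26896 + 23288 - 12780 - 14760} - 39368} = - \frac{41975}{\frac{1}{22644} - 39368} = - \frac{41975}{- \frac{891448991}{22644}} = \left(-41975\right) \left(- \frac{22644}{891448991}\right) = \frac{950481900}{891448991} \approx 1.0662$)
$\frac{1}{P + r{\left(0,p{\left(16 \right)} \right)}} = \frac{1}{\frac{950481900}{891448991} + 0} = \frac{1}{\frac{950481900}{891448991}} = \frac{891448991}{950481900}$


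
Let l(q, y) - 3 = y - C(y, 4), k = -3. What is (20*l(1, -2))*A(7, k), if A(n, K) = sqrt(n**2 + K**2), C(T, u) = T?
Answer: 60*sqrt(58) ≈ 456.95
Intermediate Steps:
l(q, y) = 3 (l(q, y) = 3 + (y - y) = 3 + 0 = 3)
A(n, K) = sqrt(K**2 + n**2)
(20*l(1, -2))*A(7, k) = (20*3)*sqrt((-3)**2 + 7**2) = 60*sqrt(9 + 49) = 60*sqrt(58)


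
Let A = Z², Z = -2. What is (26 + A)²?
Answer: 900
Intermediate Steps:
A = 4 (A = (-2)² = 4)
(26 + A)² = (26 + 4)² = 30² = 900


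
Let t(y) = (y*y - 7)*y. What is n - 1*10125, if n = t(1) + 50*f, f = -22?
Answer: -11231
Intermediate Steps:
t(y) = y*(-7 + y**2) (t(y) = (y**2 - 7)*y = (-7 + y**2)*y = y*(-7 + y**2))
n = -1106 (n = 1*(-7 + 1**2) + 50*(-22) = 1*(-7 + 1) - 1100 = 1*(-6) - 1100 = -6 - 1100 = -1106)
n - 1*10125 = -1106 - 1*10125 = -1106 - 10125 = -11231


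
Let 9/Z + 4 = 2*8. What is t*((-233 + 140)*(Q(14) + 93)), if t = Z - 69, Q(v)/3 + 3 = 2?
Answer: 1142505/2 ≈ 5.7125e+5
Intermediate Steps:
Q(v) = -3 (Q(v) = -9 + 3*2 = -9 + 6 = -3)
Z = 3/4 (Z = 9/(-4 + 2*8) = 9/(-4 + 16) = 9/12 = 9*(1/12) = 3/4 ≈ 0.75000)
t = -273/4 (t = 3/4 - 69 = -273/4 ≈ -68.250)
t*((-233 + 140)*(Q(14) + 93)) = -273*(-233 + 140)*(-3 + 93)/4 = -(-25389)*90/4 = -273/4*(-8370) = 1142505/2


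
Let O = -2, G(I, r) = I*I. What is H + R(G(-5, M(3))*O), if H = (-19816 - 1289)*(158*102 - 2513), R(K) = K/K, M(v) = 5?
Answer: -287091314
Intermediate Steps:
G(I, r) = I**2
R(K) = 1
H = -287091315 (H = -21105*(16116 - 2513) = -21105*13603 = -287091315)
H + R(G(-5, M(3))*O) = -287091315 + 1 = -287091314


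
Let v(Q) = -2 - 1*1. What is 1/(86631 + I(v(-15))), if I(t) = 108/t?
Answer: 1/86595 ≈ 1.1548e-5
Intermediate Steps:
v(Q) = -3 (v(Q) = -2 - 1 = -3)
1/(86631 + I(v(-15))) = 1/(86631 + 108/(-3)) = 1/(86631 + 108*(-⅓)) = 1/(86631 - 36) = 1/86595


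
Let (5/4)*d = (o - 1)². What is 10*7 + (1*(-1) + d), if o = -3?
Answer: 409/5 ≈ 81.800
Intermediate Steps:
d = 64/5 (d = 4*(-3 - 1)²/5 = (⅘)*(-4)² = (⅘)*16 = 64/5 ≈ 12.800)
10*7 + (1*(-1) + d) = 10*7 + (1*(-1) + 64/5) = 70 + (-1 + 64/5) = 70 + 59/5 = 409/5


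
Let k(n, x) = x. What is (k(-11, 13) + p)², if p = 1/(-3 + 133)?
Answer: 2859481/16900 ≈ 169.20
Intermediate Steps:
p = 1/130 ≈ 0.0076923
(k(-11, 13) + p)² = (13 + 1/130)² = (1691/130)² = 2859481/16900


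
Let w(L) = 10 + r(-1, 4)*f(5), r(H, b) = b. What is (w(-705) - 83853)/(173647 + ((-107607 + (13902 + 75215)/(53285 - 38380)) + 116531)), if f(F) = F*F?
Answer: -1248189415/2721309872 ≈ -0.45867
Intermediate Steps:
f(F) = F**2
w(L) = 110 (w(L) = 10 + 4*5**2 = 10 + 4*25 = 10 + 100 = 110)
(w(-705) - 83853)/(173647 + ((-107607 + (13902 + 75215)/(53285 - 38380)) + 116531)) = (110 - 83853)/(173647 + ((-107607 + (13902 + 75215)/(53285 - 38380)) + 116531)) = -83743/(173647 + ((-107607 + 89117/14905) + 116531)) = -83743/(173647 + (-1603793218/14905 + 116531)) = -83743/(173647 + 133101337/14905) = -83743/2721309872/14905 = -83743*14905/2721309872 = -1248189415/2721309872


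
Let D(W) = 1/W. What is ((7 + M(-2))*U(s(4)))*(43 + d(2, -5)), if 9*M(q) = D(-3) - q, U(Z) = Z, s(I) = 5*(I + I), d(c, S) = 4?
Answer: 364720/27 ≈ 13508.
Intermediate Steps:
s(I) = 10*I (s(I) = 5*(2*I) = 10*I)
M(q) = -1/27 - q/9 (M(q) = (1/(-3) - q)/9 = (-⅓ - q)/9 = -1/27 - q/9)
((7 + M(-2))*U(s(4)))*(43 + d(2, -5)) = ((7 + (-1/27 - ⅑*(-2)))*(10*4))*(43 + 4) = ((7 + (-1/27 + 2/9))*40)*47 = ((7 + 5/27)*40)*47 = ((194/27)*40)*47 = (7760/27)*47 = 364720/27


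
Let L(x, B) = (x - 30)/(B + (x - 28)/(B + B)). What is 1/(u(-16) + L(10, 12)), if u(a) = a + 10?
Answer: -9/70 ≈ -0.12857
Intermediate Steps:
u(a) = 10 + a
L(x, B) = (-30 + x)/(B + (-28 + x)/(2*B)) (L(x, B) = (-30 + x)/(B + (-28 + x)/((2*B))) = (-30 + x)/(B + (-28 + x)*(1/(2*B))) = (-30 + x)/(B + (-28 + x)/(2*B)))
1/(u(-16) + L(10, 12)) = 1/((10 - 16) + 2*12*(-30 + 10)/(-28 + 10 + 2*12**2)) = 1/(-6 + 2*12*(-20)/(-28 + 10 + 2*144)) = 1/(-6 + 2*12*(-20)/(-28 + 10 + 288)) = 1/(-6 + 2*12*(-20)/270) = 1/(-6 + 2*12*(1/270)*(-20)) = 1/(-6 - 16/9) = 1/(-70/9) = -9/70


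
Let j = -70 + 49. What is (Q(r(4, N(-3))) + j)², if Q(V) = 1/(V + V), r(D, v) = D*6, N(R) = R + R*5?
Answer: 1014049/2304 ≈ 440.13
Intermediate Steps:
N(R) = 6*R (N(R) = R + 5*R = 6*R)
r(D, v) = 6*D
Q(V) = 1/(2*V)
j = -21
(Q(r(4, N(-3))) + j)² = (1/(2*((6*4))) - 21)² = ((½)/24 - 21)² = ((½)*(1/24) - 21)² = (1/48 - 21)² = (-1007/48)² = 1014049/2304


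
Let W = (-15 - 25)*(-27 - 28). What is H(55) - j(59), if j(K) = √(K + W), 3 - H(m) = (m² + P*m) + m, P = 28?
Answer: -4617 - 3*√251 ≈ -4664.5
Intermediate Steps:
W = 2200 (W = -40*(-55) = 2200)
H(m) = 3 - m² - 29*m (H(m) = 3 - ((m² + 28*m) + m) = 3 - (m² + 29*m) = 3 + (-m² - 29*m) = 3 - m² - 29*m)
j(K) = √(2200 + K) (j(K) = √(K + 2200) = √(2200 + K))
H(55) - j(59) = (3 - 1*55² - 29*55) - √(2200 + 59) = (3 - 1*3025 - 1595) - √2259 = (3 - 3025 - 1595) - 3*√251 = -4617 - 3*√251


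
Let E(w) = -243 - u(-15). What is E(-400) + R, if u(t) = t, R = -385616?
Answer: -385844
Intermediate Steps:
E(w) = -228 (E(w) = -243 - 1*(-15) = -243 + 15 = -228)
E(-400) + R = -228 - 385616 = -385844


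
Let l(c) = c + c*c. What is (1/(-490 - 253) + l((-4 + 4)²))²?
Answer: 1/552049 ≈ 1.8114e-6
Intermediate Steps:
l(c) = c + c²
(1/(-490 - 253) + l((-4 + 4)²))² = (1/(-490 - 253) + (-4 + 4)²*(1 + (-4 + 4)²))² = (1/(-743) + 0²*(1 + 0²))² = (-1/743 + 0*(1 + 0))² = (-1/743 + 0*1)² = (-1/743 + 0)² = (-1/743)² = 1/552049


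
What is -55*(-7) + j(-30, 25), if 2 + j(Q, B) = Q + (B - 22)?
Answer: 356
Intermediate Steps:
j(Q, B) = -24 + B + Q (j(Q, B) = -2 + (Q + (B - 22)) = -2 + (Q + (-22 + B)) = -2 + (-22 + B + Q) = -24 + B + Q)
-55*(-7) + j(-30, 25) = -55*(-7) + (-24 + 25 - 30) = 385 - 29 = 356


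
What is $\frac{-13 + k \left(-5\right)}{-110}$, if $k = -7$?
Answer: $- \frac{1}{5} \approx -0.2$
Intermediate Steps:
$\frac{-13 + k \left(-5\right)}{-110} = \frac{-13 - -35}{-110} = \left(-13 + 35\right) \left(- \frac{1}{110}\right) = 22 \left(- \frac{1}{110}\right) = - \frac{1}{5}$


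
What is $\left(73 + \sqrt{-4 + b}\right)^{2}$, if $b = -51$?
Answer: $\left(73 + i \sqrt{55}\right)^{2} \approx 5274.0 + 1082.8 i$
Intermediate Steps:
$\left(73 + \sqrt{-4 + b}\right)^{2} = \left(73 + \sqrt{-4 - 51}\right)^{2} = \left(73 + \sqrt{-55}\right)^{2} = \left(73 + i \sqrt{55}\right)^{2}$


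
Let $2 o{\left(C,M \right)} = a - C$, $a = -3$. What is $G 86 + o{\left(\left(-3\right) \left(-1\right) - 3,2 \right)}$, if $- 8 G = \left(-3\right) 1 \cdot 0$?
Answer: $- \frac{3}{2} \approx -1.5$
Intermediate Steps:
$G = 0$ ($G = - \frac{\left(-3\right) 1 \cdot 0}{8} = - \frac{\left(-3\right) 0}{8} = \left(- \frac{1}{8}\right) 0 = 0$)
$o{\left(C,M \right)} = - \frac{3}{2} - \frac{C}{2}$ ($o{\left(C,M \right)} = \frac{-3 - C}{2} = - \frac{3}{2} - \frac{C}{2}$)
$G 86 + o{\left(\left(-3\right) \left(-1\right) - 3,2 \right)} = 0 \cdot 86 - \left(\frac{3}{2} + \frac{\left(-3\right) \left(-1\right) - 3}{2}\right) = 0 - \left(\frac{3}{2} + \frac{3 - 3}{2}\right) = 0 - \frac{3}{2} = - \frac{3}{2}$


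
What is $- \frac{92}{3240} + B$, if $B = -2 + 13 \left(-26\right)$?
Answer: $- \frac{275423}{810} \approx -340.03$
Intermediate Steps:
$B = -340$ ($B = -2 - 338 = -340$)
$- \frac{92}{3240} + B = - \frac{92}{3240} - 340 = \left(-92\right) \frac{1}{3240} - 340 = - \frac{23}{810} - 340 = - \frac{275423}{810}$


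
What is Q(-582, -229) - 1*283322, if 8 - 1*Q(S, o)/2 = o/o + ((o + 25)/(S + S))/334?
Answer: -4589306309/16199 ≈ -2.8331e+5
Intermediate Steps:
Q(S, o) = 14 - (25 + o)/(334*S) (Q(S, o) = 16 - 2*(o/o + ((o + 25)/(S + S))/334) = 16 - 2*(1 + ((25 + o)/((2*S)))*(1/334)) = 16 - 2*(1 + ((25 + o)*(1/(2*S)))*(1/334)) = 16 - 2*(1 + ((25 + o)/(2*S))*(1/334)) = 16 - 2*(1 + (25 + o)/(668*S)) = 16 + (-2 - (25 + o)/(334*S)) = 14 - (25 + o)/(334*S))
Q(-582, -229) - 1*283322 = (1/334)*(-25 - 1*(-229) + 4676*(-582))/(-582) - 1*283322 = (1/334)*(-1/582)*(-25 + 229 - 2721432) - 283322 = (1/334)*(-1/582)*(-2721228) - 283322 = 226769/16199 - 283322 = -4589306309/16199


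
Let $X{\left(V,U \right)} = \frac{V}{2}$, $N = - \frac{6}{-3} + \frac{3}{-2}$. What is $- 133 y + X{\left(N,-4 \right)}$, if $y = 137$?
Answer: $- \frac{72883}{4} \approx -18221.0$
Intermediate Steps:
$N = \frac{1}{2}$ ($N = \left(-6\right) \left(- \frac{1}{3}\right) + 3 \left(- \frac{1}{2}\right) = 2 - \frac{3}{2} = \frac{1}{2} \approx 0.5$)
$X{\left(V,U \right)} = \frac{V}{2}$ ($X{\left(V,U \right)} = V \frac{1}{2} = \frac{V}{2}$)
$- 133 y + X{\left(N,-4 \right)} = \left(-133\right) 137 + \frac{1}{2} \cdot \frac{1}{2} = -18221 + \frac{1}{4} = - \frac{72883}{4}$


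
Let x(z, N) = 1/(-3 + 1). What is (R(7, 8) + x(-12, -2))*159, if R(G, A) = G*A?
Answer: 17649/2 ≈ 8824.5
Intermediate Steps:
R(G, A) = A*G
x(z, N) = -1/2 (x(z, N) = 1/(-2) = -1/2)
(R(7, 8) + x(-12, -2))*159 = (8*7 - 1/2)*159 = (56 - 1/2)*159 = (111/2)*159 = 17649/2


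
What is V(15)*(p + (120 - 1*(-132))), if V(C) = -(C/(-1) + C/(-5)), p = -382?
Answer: -2340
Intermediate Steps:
V(C) = 6*C/5 (V(C) = -(C*(-1) + C*(-⅕)) = -(-C - C/5) = -(-6)*C/5 = 6*C/5)
V(15)*(p + (120 - 1*(-132))) = ((6/5)*15)*(-382 + (120 - 1*(-132))) = 18*(-382 + (120 + 132)) = 18*(-382 + 252) = 18*(-130) = -2340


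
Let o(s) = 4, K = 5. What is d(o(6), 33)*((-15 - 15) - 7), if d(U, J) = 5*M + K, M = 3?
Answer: -740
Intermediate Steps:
d(U, J) = 20 (d(U, J) = 5*3 + 5 = 15 + 5 = 20)
d(o(6), 33)*((-15 - 15) - 7) = 20*((-15 - 15) - 7) = 20*(-30 - 7) = 20*(-37) = -740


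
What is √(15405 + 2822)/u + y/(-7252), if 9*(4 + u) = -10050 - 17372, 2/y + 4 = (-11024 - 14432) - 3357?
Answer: 1/104490442 - 9*√18227/27458 ≈ -0.044252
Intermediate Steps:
y = -2/28817 (y = 2/(-4 + ((-11024 - 14432) - 3357)) = 2/(-4 + (-25456 - 3357)) = 2/(-4 - 28813) = 2/(-28817) = 2*(-1/28817) = -2/28817 ≈ -6.9403e-5)
u = -27458/9 (u = -4 + (-10050 - 17372)/9 = -4 + (⅑)*(-27422) = -4 - 27422/9 = -27458/9 ≈ -3050.9)
√(15405 + 2822)/u + y/(-7252) = √(15405 + 2822)/(-27458/9) - 2/28817/(-7252) = √18227*(-9/27458) - 2/28817*(-1/7252) = -9*√18227/27458 + 1/104490442 = 1/104490442 - 9*√18227/27458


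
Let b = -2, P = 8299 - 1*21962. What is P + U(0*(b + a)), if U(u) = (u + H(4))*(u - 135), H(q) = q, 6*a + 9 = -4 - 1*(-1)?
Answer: -14203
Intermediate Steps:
a = -2 (a = -3/2 + (-4 - 1*(-1))/6 = -3/2 + (-4 + 1)/6 = -3/2 + (⅙)*(-3) = -3/2 - ½ = -2)
P = -13663 (P = 8299 - 21962 = -13663)
U(u) = (-135 + u)*(4 + u) (U(u) = (u + 4)*(u - 135) = (4 + u)*(-135 + u) = (-135 + u)*(4 + u))
P + U(0*(b + a)) = -13663 + (-540 + (0*(-2 - 2))² - 0*(-2 - 2)) = -13663 + (-540 + (0*(-4))² - 0*(-4)) = -13663 + (-540 + 0² - 131*0) = -13663 + (-540 + 0 + 0) = -13663 - 540 = -14203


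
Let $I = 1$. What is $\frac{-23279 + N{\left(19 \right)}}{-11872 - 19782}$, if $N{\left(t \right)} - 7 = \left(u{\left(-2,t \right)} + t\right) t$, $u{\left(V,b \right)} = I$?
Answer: $\frac{11446}{15827} \approx 0.72319$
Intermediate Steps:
$u{\left(V,b \right)} = 1$
$N{\left(t \right)} = 7 + t \left(1 + t\right)$ ($N{\left(t \right)} = 7 + \left(1 + t\right) t = 7 + t \left(1 + t\right)$)
$\frac{-23279 + N{\left(19 \right)}}{-11872 - 19782} = \frac{-23279 + \left(7 + 19 + 19^{2}\right)}{-11872 - 19782} = \frac{-23279 + \left(7 + 19 + 361\right)}{-31654} = \left(-23279 + 387\right) \left(- \frac{1}{31654}\right) = \left(-22892\right) \left(- \frac{1}{31654}\right) = \frac{11446}{15827}$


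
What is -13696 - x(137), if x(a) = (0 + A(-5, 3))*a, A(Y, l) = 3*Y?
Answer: -11641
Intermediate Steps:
x(a) = -15*a (x(a) = (0 + 3*(-5))*a = (0 - 15)*a = -15*a)
-13696 - x(137) = -13696 - (-15)*137 = -13696 - 1*(-2055) = -13696 + 2055 = -11641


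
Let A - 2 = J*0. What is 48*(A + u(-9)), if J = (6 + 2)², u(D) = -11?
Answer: -432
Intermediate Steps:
J = 64 (J = 8² = 64)
A = 2 (A = 2 + 64*0 = 2 + 0 = 2)
48*(A + u(-9)) = 48*(2 - 11) = 48*(-9) = -432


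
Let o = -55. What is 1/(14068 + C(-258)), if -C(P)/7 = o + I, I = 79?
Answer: 1/13900 ≈ 7.1942e-5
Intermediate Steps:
C(P) = -168 (C(P) = -7*(-55 + 79) = -7*24 = -168)
1/(14068 + C(-258)) = 1/(14068 - 168) = 1/13900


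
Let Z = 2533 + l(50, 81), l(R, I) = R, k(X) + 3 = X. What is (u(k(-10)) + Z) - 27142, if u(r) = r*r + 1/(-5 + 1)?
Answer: -97561/4 ≈ -24390.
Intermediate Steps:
k(X) = -3 + X
u(r) = -¼ + r² (u(r) = r² + 1/(-4) = r² - ¼ = -¼ + r²)
Z = 2583 (Z = 2533 + 50 = 2583)
(u(k(-10)) + Z) - 27142 = ((-¼ + (-3 - 10)²) + 2583) - 27142 = ((-¼ + (-13)²) + 2583) - 27142 = ((-¼ + 169) + 2583) - 27142 = (675/4 + 2583) - 27142 = 11007/4 - 27142 = -97561/4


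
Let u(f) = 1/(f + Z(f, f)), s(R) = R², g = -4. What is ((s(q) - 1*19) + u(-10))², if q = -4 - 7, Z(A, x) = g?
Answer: 2036329/196 ≈ 10389.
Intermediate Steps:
Z(A, x) = -4
q = -11
u(f) = 1/(-4 + f) (u(f) = 1/(f - 4) = 1/(-4 + f))
((s(q) - 1*19) + u(-10))² = (((-11)² - 1*19) + 1/(-4 - 10))² = ((121 - 19) + 1/(-14))² = (102 - 1/14)² = (1427/14)² = 2036329/196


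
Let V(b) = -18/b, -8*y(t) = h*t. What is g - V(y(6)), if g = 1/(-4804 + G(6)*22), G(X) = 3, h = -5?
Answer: 113707/23690 ≈ 4.7998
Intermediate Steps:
g = -1/4738 (g = 1/(-4804 + 3*22) = 1/(-4804 + 66) = 1/(-4738) = -1/4738 ≈ -0.00021106)
y(t) = 5*t/8 (y(t) = -(-5)*t/8 = 5*t/8)
g - V(y(6)) = -1/4738 - (-18)/((5/8)*6) = -1/4738 - (-18)/15/4 = -1/4738 - (-18)*4/15 = -1/4738 - 1*(-24/5) = -1/4738 + 24/5 = 113707/23690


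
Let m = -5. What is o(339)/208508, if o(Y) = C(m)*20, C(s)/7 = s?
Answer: -175/52127 ≈ -0.0033572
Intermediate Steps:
C(s) = 7*s
o(Y) = -700 (o(Y) = (7*(-5))*20 = -35*20 = -700)
o(339)/208508 = -700/208508 = -700*1/208508 = -175/52127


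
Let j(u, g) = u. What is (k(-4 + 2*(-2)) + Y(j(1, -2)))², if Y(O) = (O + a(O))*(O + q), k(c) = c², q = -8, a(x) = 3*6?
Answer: 4761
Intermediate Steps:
a(x) = 18
Y(O) = (-8 + O)*(18 + O) (Y(O) = (O + 18)*(O - 8) = (18 + O)*(-8 + O) = (-8 + O)*(18 + O))
(k(-4 + 2*(-2)) + Y(j(1, -2)))² = ((-4 + 2*(-2))² + (-144 + 1² + 10*1))² = ((-4 - 4)² + (-144 + 1 + 10))² = ((-8)² - 133)² = (64 - 133)² = (-69)² = 4761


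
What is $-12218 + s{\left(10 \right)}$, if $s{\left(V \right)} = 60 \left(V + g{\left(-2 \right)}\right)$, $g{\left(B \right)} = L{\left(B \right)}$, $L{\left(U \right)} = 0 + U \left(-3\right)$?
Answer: $-11258$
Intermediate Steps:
$L{\left(U \right)} = - 3 U$ ($L{\left(U \right)} = 0 - 3 U = - 3 U$)
$g{\left(B \right)} = - 3 B$
$s{\left(V \right)} = 360 + 60 V$ ($s{\left(V \right)} = 60 \left(V - -6\right) = 60 \left(V + 6\right) = 60 \left(6 + V\right) = 360 + 60 V$)
$-12218 + s{\left(10 \right)} = -12218 + \left(360 + 60 \cdot 10\right) = -12218 + \left(360 + 600\right) = -12218 + 960 = -11258$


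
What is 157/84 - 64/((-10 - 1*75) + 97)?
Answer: -97/28 ≈ -3.4643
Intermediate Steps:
157/84 - 64/((-10 - 1*75) + 97) = 157*(1/84) - 64/((-10 - 75) + 97) = 157/84 - 64/(-85 + 97) = 157/84 - 64/12 = 157/84 - 64*1/12 = 157/84 - 16/3 = -97/28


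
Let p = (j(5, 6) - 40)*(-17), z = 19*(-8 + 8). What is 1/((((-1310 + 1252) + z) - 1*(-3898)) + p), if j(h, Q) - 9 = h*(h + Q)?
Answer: 1/3432 ≈ 0.00029138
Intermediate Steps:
z = 0 (z = 19*0 = 0)
j(h, Q) = 9 + h*(Q + h) (j(h, Q) = 9 + h*(h + Q) = 9 + h*(Q + h))
p = -408 (p = ((9 + 5² + 6*5) - 40)*(-17) = ((9 + 25 + 30) - 40)*(-17) = (64 - 40)*(-17) = 24*(-17) = -408)
1/((((-1310 + 1252) + z) - 1*(-3898)) + p) = 1/((((-1310 + 1252) + 0) - 1*(-3898)) - 408) = 1/(((-58 + 0) + 3898) - 408) = 1/((-58 + 3898) - 408) = 1/(3840 - 408) = 1/3432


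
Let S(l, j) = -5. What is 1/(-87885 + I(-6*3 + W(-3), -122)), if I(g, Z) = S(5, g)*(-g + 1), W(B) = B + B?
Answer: -1/88010 ≈ -1.1362e-5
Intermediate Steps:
W(B) = 2*B
I(g, Z) = -5 + 5*g (I(g, Z) = -5*(-g + 1) = -5*(1 - g) = -5 + 5*g)
1/(-87885 + I(-6*3 + W(-3), -122)) = 1/(-87885 + (-5 + 5*(-6*3 + 2*(-3)))) = 1/(-87885 + (-5 + 5*(-18 - 6))) = 1/(-87885 + (-5 + 5*(-24))) = 1/(-87885 + (-5 - 120)) = 1/(-87885 - 125) = 1/(-88010) = -1/88010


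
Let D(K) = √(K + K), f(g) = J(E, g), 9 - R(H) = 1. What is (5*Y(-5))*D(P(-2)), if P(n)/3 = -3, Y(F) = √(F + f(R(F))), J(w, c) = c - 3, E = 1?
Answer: 0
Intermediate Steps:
R(H) = 8 (R(H) = 9 - 1*1 = 9 - 1 = 8)
J(w, c) = -3 + c
f(g) = -3 + g
Y(F) = √(5 + F) (Y(F) = √(F + (-3 + 8)) = √(F + 5) = √(5 + F))
P(n) = -9 (P(n) = 3*(-3) = -9)
D(K) = √2*√K (D(K) = √(2*K) = √2*√K)
(5*Y(-5))*D(P(-2)) = (5*√(5 - 5))*(√2*√(-9)) = (5*√0)*(√2*(3*I)) = (5*0)*(3*I*√2) = 0*(3*I*√2) = 0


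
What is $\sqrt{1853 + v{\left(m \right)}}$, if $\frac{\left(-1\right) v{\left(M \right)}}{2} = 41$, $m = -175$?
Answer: $\sqrt{1771} \approx 42.083$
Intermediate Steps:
$v{\left(M \right)} = -82$ ($v{\left(M \right)} = \left(-2\right) 41 = -82$)
$\sqrt{1853 + v{\left(m \right)}} = \sqrt{1853 - 82} = \sqrt{1771}$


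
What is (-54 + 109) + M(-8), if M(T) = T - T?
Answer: 55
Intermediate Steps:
M(T) = 0
(-54 + 109) + M(-8) = (-54 + 109) + 0 = 55 + 0 = 55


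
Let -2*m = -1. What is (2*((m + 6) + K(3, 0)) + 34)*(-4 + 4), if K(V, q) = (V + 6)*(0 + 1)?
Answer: 0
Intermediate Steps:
m = ½ (m = -½*(-1) = ½ ≈ 0.50000)
K(V, q) = 6 + V (K(V, q) = (6 + V)*1 = 6 + V)
(2*((m + 6) + K(3, 0)) + 34)*(-4 + 4) = (2*((½ + 6) + (6 + 3)) + 34)*(-4 + 4) = (2*(13/2 + 9) + 34)*0 = (2*(31/2) + 34)*0 = (31 + 34)*0 = 65*0 = 0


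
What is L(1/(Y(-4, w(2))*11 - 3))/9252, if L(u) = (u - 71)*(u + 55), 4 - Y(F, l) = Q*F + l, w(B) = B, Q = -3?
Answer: -12465284/29534697 ≈ -0.42206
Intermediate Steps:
Y(F, l) = 4 - l + 3*F (Y(F, l) = 4 - (-3*F + l) = 4 - (l - 3*F) = 4 + (-l + 3*F) = 4 - l + 3*F)
L(u) = (-71 + u)*(55 + u)
L(1/(Y(-4, w(2))*11 - 3))/9252 = (-3905 + (1/((4 - 1*2 + 3*(-4))*11 - 3))² - 16/((4 - 1*2 + 3*(-4))*11 - 3))/9252 = (-3905 + (1/((4 - 2 - 12)*11 - 3))² - 16/((4 - 2 - 12)*11 - 3))*(1/9252) = (-3905 + (1/(-10*11 - 3))² - 16/(-10*11 - 3))*(1/9252) = (-3905 + (1/(-110 - 3))² - 16/(-110 - 3))*(1/9252) = (-3905 + (1/(-113))² - 16/(-113))*(1/9252) = (-3905 + (-1/113)² - 16*(-1/113))*(1/9252) = (-3905 + 1/12769 + 16/113)*(1/9252) = -49861136/12769*1/9252 = -12465284/29534697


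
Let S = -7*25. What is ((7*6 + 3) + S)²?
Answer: 16900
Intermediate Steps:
S = -175
((7*6 + 3) + S)² = ((7*6 + 3) - 175)² = ((42 + 3) - 175)² = (45 - 175)² = (-130)² = 16900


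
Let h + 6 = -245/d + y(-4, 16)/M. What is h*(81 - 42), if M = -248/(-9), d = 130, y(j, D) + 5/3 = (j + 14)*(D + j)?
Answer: -34725/248 ≈ -140.02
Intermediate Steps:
y(j, D) = -5/3 + (14 + j)*(D + j) (y(j, D) = -5/3 + (j + 14)*(D + j) = -5/3 + (14 + j)*(D + j))
M = 248/9 (M = -248*(-1/9) = 248/9 ≈ 27.556)
h = -11575/3224 (h = -6 + (-245/130 + (-5/3 + (-4)**2 + 14*16 + 14*(-4) + 16*(-4))/(248/9)) = -6 + (-245*1/130 + (-5/3 + 16 + 224 - 56 - 64)*(9/248)) = -6 + (-49/26 + (355/3)*(9/248)) = -6 + (-49/26 + 1065/248) = -6 + 7769/3224 = -11575/3224 ≈ -3.5903)
h*(81 - 42) = -11575*(81 - 42)/3224 = -11575/3224*39 = -34725/248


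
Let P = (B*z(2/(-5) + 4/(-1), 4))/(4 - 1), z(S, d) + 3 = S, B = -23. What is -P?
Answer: -851/15 ≈ -56.733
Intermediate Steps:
z(S, d) = -3 + S
P = 851/15 (P = (-23*(-3 + (2/(-5) + 4/(-1))))/(4 - 1) = -23*(-3 + (2*(-1/5) + 4*(-1)))/3 = -23*(-3 + (-2/5 - 4))*(1/3) = -23*(-3 - 22/5)*(1/3) = -23*(-37/5)*(1/3) = (851/5)*(1/3) = 851/15 ≈ 56.733)
-P = -1*851/15 = -851/15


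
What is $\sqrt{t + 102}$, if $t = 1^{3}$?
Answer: $\sqrt{103} \approx 10.149$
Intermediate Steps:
$t = 1$
$\sqrt{t + 102} = \sqrt{1 + 102} = \sqrt{103}$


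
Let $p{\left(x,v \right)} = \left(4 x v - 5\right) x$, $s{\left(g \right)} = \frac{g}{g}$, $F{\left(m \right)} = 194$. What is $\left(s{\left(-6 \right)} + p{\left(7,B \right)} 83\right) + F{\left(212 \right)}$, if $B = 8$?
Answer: $127434$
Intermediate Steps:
$s{\left(g \right)} = 1$
$p{\left(x,v \right)} = x \left(-5 + 4 v x\right)$ ($p{\left(x,v \right)} = \left(4 v x - 5\right) x = \left(-5 + 4 v x\right) x = x \left(-5 + 4 v x\right)$)
$\left(s{\left(-6 \right)} + p{\left(7,B \right)} 83\right) + F{\left(212 \right)} = \left(1 + 7 \left(-5 + 4 \cdot 8 \cdot 7\right) 83\right) + 194 = \left(1 + 7 \left(-5 + 224\right) 83\right) + 194 = \left(1 + 7 \cdot 219 \cdot 83\right) + 194 = \left(1 + 1533 \cdot 83\right) + 194 = \left(1 + 127239\right) + 194 = 127240 + 194 = 127434$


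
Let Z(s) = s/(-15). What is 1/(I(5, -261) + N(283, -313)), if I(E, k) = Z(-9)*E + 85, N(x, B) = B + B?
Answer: -1/538 ≈ -0.0018587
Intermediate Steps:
N(x, B) = 2*B
Z(s) = -s/15 (Z(s) = s*(-1/15) = -s/15)
I(E, k) = 85 + 3*E/5 (I(E, k) = (-1/15*(-9))*E + 85 = 3*E/5 + 85 = 85 + 3*E/5)
1/(I(5, -261) + N(283, -313)) = 1/((85 + (⅗)*5) + 2*(-313)) = 1/((85 + 3) - 626) = 1/(88 - 626) = 1/(-538) = -1/538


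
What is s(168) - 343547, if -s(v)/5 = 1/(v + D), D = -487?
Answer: -109591488/319 ≈ -3.4355e+5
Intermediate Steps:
s(v) = -5/(-487 + v) (s(v) = -5/(v - 487) = -5/(-487 + v))
s(168) - 343547 = -5/(-487 + 168) - 343547 = -5/(-319) - 343547 = -5*(-1/319) - 343547 = 5/319 - 343547 = -109591488/319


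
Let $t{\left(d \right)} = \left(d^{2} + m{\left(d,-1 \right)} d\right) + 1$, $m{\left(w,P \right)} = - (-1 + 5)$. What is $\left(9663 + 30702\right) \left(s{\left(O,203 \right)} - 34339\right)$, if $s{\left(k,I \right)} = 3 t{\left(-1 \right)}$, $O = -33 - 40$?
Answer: $-1385367165$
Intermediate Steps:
$O = -73$ ($O = -33 - 40 = -73$)
$m{\left(w,P \right)} = -4$ ($m{\left(w,P \right)} = \left(-1\right) 4 = -4$)
$t{\left(d \right)} = 1 + d^{2} - 4 d$ ($t{\left(d \right)} = \left(d^{2} - 4 d\right) + 1 = 1 + d^{2} - 4 d$)
$s{\left(k,I \right)} = 18$ ($s{\left(k,I \right)} = 3 \left(1 + \left(-1\right)^{2} - -4\right) = 3 \left(1 + 1 + 4\right) = 3 \cdot 6 = 18$)
$\left(9663 + 30702\right) \left(s{\left(O,203 \right)} - 34339\right) = \left(9663 + 30702\right) \left(18 - 34339\right) = 40365 \left(-34321\right) = -1385367165$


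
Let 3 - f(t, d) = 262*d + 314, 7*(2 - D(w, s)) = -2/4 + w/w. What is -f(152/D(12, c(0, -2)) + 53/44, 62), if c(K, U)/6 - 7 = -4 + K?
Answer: 16555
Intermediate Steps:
c(K, U) = 18 + 6*K (c(K, U) = 42 + 6*(-4 + K) = 42 + (-24 + 6*K) = 18 + 6*K)
D(w, s) = 27/14 (D(w, s) = 2 - (-2/4 + w/w)/7 = 2 - (-2*¼ + 1)/7 = 2 - (-½ + 1)/7 = 2 - ⅐*½ = 2 - 1/14 = 27/14)
f(t, d) = -311 - 262*d (f(t, d) = 3 - (262*d + 314) = 3 - (314 + 262*d) = 3 + (-314 - 262*d) = -311 - 262*d)
-f(152/D(12, c(0, -2)) + 53/44, 62) = -(-311 - 262*62) = -(-311 - 16244) = -1*(-16555) = 16555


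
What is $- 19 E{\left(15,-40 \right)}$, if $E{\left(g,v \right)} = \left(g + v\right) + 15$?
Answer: $190$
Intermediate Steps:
$E{\left(g,v \right)} = 15 + g + v$
$- 19 E{\left(15,-40 \right)} = - 19 \left(15 + 15 - 40\right) = \left(-19\right) \left(-10\right) = 190$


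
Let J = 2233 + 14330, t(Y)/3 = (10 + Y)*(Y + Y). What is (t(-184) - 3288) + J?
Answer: 205371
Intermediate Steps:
t(Y) = 6*Y*(10 + Y) (t(Y) = 3*((10 + Y)*(Y + Y)) = 3*((10 + Y)*(2*Y)) = 3*(2*Y*(10 + Y)) = 6*Y*(10 + Y))
J = 16563
(t(-184) - 3288) + J = (6*(-184)*(10 - 184) - 3288) + 16563 = (6*(-184)*(-174) - 3288) + 16563 = (192096 - 3288) + 16563 = 188808 + 16563 = 205371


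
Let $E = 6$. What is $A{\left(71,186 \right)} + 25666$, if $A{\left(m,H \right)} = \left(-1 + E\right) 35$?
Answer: $25841$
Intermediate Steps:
$A{\left(m,H \right)} = 175$ ($A{\left(m,H \right)} = \left(-1 + 6\right) 35 = 5 \cdot 35 = 175$)
$A{\left(71,186 \right)} + 25666 = 175 + 25666 = 25841$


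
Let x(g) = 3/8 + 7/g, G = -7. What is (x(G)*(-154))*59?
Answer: 22715/4 ≈ 5678.8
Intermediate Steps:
x(g) = 3/8 + 7/g (x(g) = 3*(⅛) + 7/g = 3/8 + 7/g)
(x(G)*(-154))*59 = ((3/8 + 7/(-7))*(-154))*59 = ((3/8 + 7*(-⅐))*(-154))*59 = ((3/8 - 1)*(-154))*59 = -5/8*(-154)*59 = (385/4)*59 = 22715/4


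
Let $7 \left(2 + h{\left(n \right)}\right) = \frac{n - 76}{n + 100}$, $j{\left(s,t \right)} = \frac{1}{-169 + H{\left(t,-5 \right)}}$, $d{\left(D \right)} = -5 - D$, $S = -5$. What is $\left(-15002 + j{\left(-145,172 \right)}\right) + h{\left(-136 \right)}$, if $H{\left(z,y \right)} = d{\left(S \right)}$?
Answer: $- \frac{159738694}{10647} \approx -15003.0$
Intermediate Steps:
$H{\left(z,y \right)} = 0$ ($H{\left(z,y \right)} = -5 - -5 = -5 + 5 = 0$)
$j{\left(s,t \right)} = - \frac{1}{169}$ ($j{\left(s,t \right)} = \frac{1}{-169 + 0} = \frac{1}{-169} = - \frac{1}{169}$)
$h{\left(n \right)} = -2 + \frac{-76 + n}{7 \left(100 + n\right)}$ ($h{\left(n \right)} = -2 + \frac{\left(n - 76\right) \frac{1}{n + 100}}{7} = -2 + \frac{\left(-76 + n\right) \frac{1}{100 + n}}{7} = -2 + \frac{\frac{1}{100 + n} \left(-76 + n\right)}{7} = -2 + \frac{-76 + n}{7 \left(100 + n\right)}$)
$\left(-15002 + j{\left(-145,172 \right)}\right) + h{\left(-136 \right)} = \left(-15002 - \frac{1}{169}\right) + \frac{-1476 - -1768}{7 \left(100 - 136\right)} = - \frac{2535339}{169} + \frac{-1476 + 1768}{7 \left(-36\right)} = - \frac{2535339}{169} + \frac{1}{7} \left(- \frac{1}{36}\right) 292 = - \frac{2535339}{169} - \frac{73}{63} = - \frac{159738694}{10647}$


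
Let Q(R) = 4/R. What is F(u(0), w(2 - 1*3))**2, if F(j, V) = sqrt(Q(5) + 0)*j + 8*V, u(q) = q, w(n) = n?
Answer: 64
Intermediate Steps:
F(j, V) = 8*V + 2*j*sqrt(5)/5 (F(j, V) = sqrt(4/5 + 0)*j + 8*V = sqrt(4/5)*j + 8*V = (2*sqrt(5)/5)*j + 8*V = 2*j*sqrt(5)/5 + 8*V = 8*V + 2*j*sqrt(5)/5)
F(u(0), w(2 - 1*3))**2 = (8*(2 - 1*3) + (2/5)*0*sqrt(5))**2 = (8*(2 - 3) + 0)**2 = (8*(-1) + 0)**2 = (-8 + 0)**2 = (-8)**2 = 64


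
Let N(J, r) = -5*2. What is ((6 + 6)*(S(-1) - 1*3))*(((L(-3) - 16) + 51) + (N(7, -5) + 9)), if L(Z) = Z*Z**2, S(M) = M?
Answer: -336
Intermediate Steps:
L(Z) = Z**3
N(J, r) = -10
((6 + 6)*(S(-1) - 1*3))*(((L(-3) - 16) + 51) + (N(7, -5) + 9)) = ((6 + 6)*(-1 - 1*3))*((((-3)**3 - 16) + 51) + (-10 + 9)) = (12*(-1 - 3))*(((-27 - 16) + 51) - 1) = (12*(-4))*((-43 + 51) - 1) = -48*(8 - 1) = -48*7 = -336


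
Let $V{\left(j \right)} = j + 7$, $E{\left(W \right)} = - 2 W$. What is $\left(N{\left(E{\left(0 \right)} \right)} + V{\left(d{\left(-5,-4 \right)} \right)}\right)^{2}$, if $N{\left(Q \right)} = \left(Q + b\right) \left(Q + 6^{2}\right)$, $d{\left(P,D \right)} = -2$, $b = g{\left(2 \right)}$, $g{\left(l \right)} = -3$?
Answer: $10609$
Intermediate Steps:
$b = -3$
$V{\left(j \right)} = 7 + j$
$N{\left(Q \right)} = \left(-3 + Q\right) \left(36 + Q\right)$ ($N{\left(Q \right)} = \left(Q - 3\right) \left(Q + 6^{2}\right) = \left(-3 + Q\right) \left(Q + 36\right) = \left(-3 + Q\right) \left(36 + Q\right)$)
$\left(N{\left(E{\left(0 \right)} \right)} + V{\left(d{\left(-5,-4 \right)} \right)}\right)^{2} = \left(\left(-108 + \left(\left(-2\right) 0\right)^{2} + 33 \left(\left(-2\right) 0\right)\right) + \left(7 - 2\right)\right)^{2} = \left(\left(-108 + 0^{2} + 33 \cdot 0\right) + 5\right)^{2} = \left(\left(-108 + 0 + 0\right) + 5\right)^{2} = \left(-108 + 5\right)^{2} = \left(-103\right)^{2} = 10609$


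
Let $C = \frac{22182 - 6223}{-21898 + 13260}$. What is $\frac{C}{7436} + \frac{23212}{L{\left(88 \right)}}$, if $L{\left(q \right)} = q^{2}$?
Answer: $\frac{4235322435}{1413107696} \approx 2.9972$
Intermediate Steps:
$C = - \frac{15959}{8638}$ ($C = \frac{15959}{-8638} = 15959 \left(- \frac{1}{8638}\right) = - \frac{15959}{8638} \approx -1.8475$)
$\frac{C}{7436} + \frac{23212}{L{\left(88 \right)}} = - \frac{15959}{8638 \cdot 7436} + \frac{23212}{88^{2}} = \left(- \frac{15959}{8638}\right) \frac{1}{7436} + \frac{23212}{7744} = - \frac{15959}{64232168} + 23212 \cdot \frac{1}{7744} = - \frac{15959}{64232168} + \frac{5803}{1936} = \frac{4235322435}{1413107696}$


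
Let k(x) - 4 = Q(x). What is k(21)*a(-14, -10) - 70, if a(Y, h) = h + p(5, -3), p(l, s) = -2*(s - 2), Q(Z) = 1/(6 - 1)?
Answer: -70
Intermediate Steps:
Q(Z) = ⅕ (Q(Z) = 1/5 = ⅕)
k(x) = 21/5 (k(x) = 4 + ⅕ = 21/5)
p(l, s) = 4 - 2*s (p(l, s) = -2*(-2 + s) = 4 - 2*s)
a(Y, h) = 10 + h (a(Y, h) = h + (4 - 2*(-3)) = h + (4 + 6) = h + 10 = 10 + h)
k(21)*a(-14, -10) - 70 = 21*(10 - 10)/5 - 70 = (21/5)*0 - 70 = 0 - 70 = -70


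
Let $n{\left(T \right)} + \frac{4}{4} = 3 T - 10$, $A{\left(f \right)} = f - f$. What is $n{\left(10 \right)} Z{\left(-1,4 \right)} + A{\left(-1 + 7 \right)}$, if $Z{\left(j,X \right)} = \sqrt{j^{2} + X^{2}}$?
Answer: $19 \sqrt{17} \approx 78.339$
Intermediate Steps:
$A{\left(f \right)} = 0$
$n{\left(T \right)} = -11 + 3 T$ ($n{\left(T \right)} = -1 + \left(3 T - 10\right) = -1 + \left(-10 + 3 T\right) = -11 + 3 T$)
$Z{\left(j,X \right)} = \sqrt{X^{2} + j^{2}}$
$n{\left(10 \right)} Z{\left(-1,4 \right)} + A{\left(-1 + 7 \right)} = \left(-11 + 3 \cdot 10\right) \sqrt{4^{2} + \left(-1\right)^{2}} + 0 = \left(-11 + 30\right) \sqrt{16 + 1} + 0 = 19 \sqrt{17} + 0 = 19 \sqrt{17}$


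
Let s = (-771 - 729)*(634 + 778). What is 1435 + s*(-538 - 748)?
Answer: 2723749435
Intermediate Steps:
s = -2118000 (s = -1500*1412 = -2118000)
1435 + s*(-538 - 748) = 1435 - 2118000*(-538 - 748) = 1435 - 2118000*(-1286) = 1435 + 2723748000 = 2723749435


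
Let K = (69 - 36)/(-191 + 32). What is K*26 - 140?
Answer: -7706/53 ≈ -145.40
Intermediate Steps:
K = -11/53 (K = 33/(-159) = 33*(-1/159) = -11/53 ≈ -0.20755)
K*26 - 140 = -11/53*26 - 140 = -286/53 - 140 = -7706/53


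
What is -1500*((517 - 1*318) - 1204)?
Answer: 1507500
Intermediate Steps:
-1500*((517 - 1*318) - 1204) = -1500*((517 - 318) - 1204) = -1500*(199 - 1204) = -1500*(-1005) = 1507500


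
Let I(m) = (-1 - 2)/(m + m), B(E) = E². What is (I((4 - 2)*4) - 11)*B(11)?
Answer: -21659/16 ≈ -1353.7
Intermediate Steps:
I(m) = -3/(2*m) (I(m) = -3*1/(2*m) = -3/(2*m))
(I((4 - 2)*4) - 11)*B(11) = (-3*1/(4*(4 - 2))/2 - 11)*11² = (-3/(2*(2*4)) - 11)*121 = (-3/2/8 - 11)*121 = (-3/2*⅛ - 11)*121 = (-3/16 - 11)*121 = -179/16*121 = -21659/16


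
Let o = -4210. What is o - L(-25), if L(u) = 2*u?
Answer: -4160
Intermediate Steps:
o - L(-25) = -4210 - 2*(-25) = -4210 - 1*(-50) = -4210 + 50 = -4160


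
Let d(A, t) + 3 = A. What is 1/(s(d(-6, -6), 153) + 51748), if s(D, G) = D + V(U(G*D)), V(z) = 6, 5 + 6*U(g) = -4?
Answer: 1/51745 ≈ 1.9326e-5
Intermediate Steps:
U(g) = -3/2 (U(g) = -⅚ + (⅙)*(-4) = -⅚ - ⅔ = -3/2)
d(A, t) = -3 + A
s(D, G) = 6 + D (s(D, G) = D + 6 = 6 + D)
1/(s(d(-6, -6), 153) + 51748) = 1/((6 + (-3 - 6)) + 51748) = 1/((6 - 9) + 51748) = 1/(-3 + 51748) = 1/51745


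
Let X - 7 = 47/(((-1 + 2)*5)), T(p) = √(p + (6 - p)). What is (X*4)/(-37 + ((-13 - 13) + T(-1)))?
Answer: -6888/6605 - 328*√6/19815 ≈ -1.0834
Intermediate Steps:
T(p) = √6
X = 82/5 (X = 7 + 47/(((-1 + 2)*5)) = 7 + 47/((1*5)) = 7 + 47/5 = 82/5 ≈ 16.400)
(X*4)/(-37 + ((-13 - 13) + T(-1))) = ((82/5)*4)/(-37 + ((-13 - 13) + √6)) = 328/(5*(-37 + (-26 + √6))) = 328/(5*(-63 + √6))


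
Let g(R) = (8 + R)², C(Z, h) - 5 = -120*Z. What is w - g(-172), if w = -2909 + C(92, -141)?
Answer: -40840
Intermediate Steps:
C(Z, h) = 5 - 120*Z
w = -13944 (w = -2909 + (5 - 120*92) = -2909 + (5 - 11040) = -2909 - 11035 = -13944)
w - g(-172) = -13944 - (8 - 172)² = -13944 - 1*(-164)² = -13944 - 1*26896 = -13944 - 26896 = -40840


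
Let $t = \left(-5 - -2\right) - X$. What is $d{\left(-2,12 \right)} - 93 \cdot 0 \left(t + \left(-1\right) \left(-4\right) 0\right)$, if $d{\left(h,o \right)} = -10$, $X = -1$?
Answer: $-10$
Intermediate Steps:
$t = -2$ ($t = \left(-5 - -2\right) - -1 = \left(-5 + 2\right) + 1 = -3 + 1 = -2$)
$d{\left(-2,12 \right)} - 93 \cdot 0 \left(t + \left(-1\right) \left(-4\right) 0\right) = -10 - 93 \cdot 0 \left(-2 + \left(-1\right) \left(-4\right) 0\right) = -10 - 93 \cdot 0 \left(-2 + 4 \cdot 0\right) = -10 - 93 \cdot 0 \left(-2 + 0\right) = -10 - 93 \cdot 0 \left(-2\right) = -10 - 0 = -10 + 0 = -10$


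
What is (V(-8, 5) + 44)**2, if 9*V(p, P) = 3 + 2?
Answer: 160801/81 ≈ 1985.2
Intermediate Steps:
V(p, P) = 5/9 (V(p, P) = (3 + 2)/9 = (1/9)*5 = 5/9)
(V(-8, 5) + 44)**2 = (5/9 + 44)**2 = (401/9)**2 = 160801/81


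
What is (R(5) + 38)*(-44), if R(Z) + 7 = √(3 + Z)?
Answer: -1364 - 88*√2 ≈ -1488.5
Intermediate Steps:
R(Z) = -7 + √(3 + Z)
(R(5) + 38)*(-44) = ((-7 + √(3 + 5)) + 38)*(-44) = ((-7 + √8) + 38)*(-44) = ((-7 + 2*√2) + 38)*(-44) = (31 + 2*√2)*(-44) = -1364 - 88*√2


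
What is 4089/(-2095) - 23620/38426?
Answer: -103303907/40251235 ≈ -2.5665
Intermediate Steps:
4089/(-2095) - 23620/38426 = 4089*(-1/2095) - 23620*1/38426 = -4089/2095 - 11810/19213 = -103303907/40251235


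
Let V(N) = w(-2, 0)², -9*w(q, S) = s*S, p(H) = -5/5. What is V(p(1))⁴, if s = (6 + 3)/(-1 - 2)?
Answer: 0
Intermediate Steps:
p(H) = -1 (p(H) = -5*⅕ = -1)
s = -3 (s = 9/(-3) = 9*(-⅓) = -3)
w(q, S) = S/3 (w(q, S) = -(-1)*S/3 = S/3)
V(N) = 0 (V(N) = ((⅓)*0)² = 0² = 0)
V(p(1))⁴ = 0⁴ = 0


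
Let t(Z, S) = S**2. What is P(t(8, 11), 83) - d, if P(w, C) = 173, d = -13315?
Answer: 13488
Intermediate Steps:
P(t(8, 11), 83) - d = 173 - 1*(-13315) = 173 + 13315 = 13488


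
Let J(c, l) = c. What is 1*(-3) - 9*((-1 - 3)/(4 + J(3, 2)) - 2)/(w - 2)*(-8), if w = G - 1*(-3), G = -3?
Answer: 627/7 ≈ 89.571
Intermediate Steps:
w = 0 (w = -3 - 1*(-3) = -3 + 3 = 0)
1*(-3) - 9*((-1 - 3)/(4 + J(3, 2)) - 2)/(w - 2)*(-8) = 1*(-3) - 9*((-1 - 3)/(4 + 3) - 2)/(0 - 2)*(-8) = -3 - 9*(-4/7 - 2)/(-2)*(-8) = -3 - 9*(-4*1/7 - 2)*(-1)/2*(-8) = -3 - 9*(-4/7 - 2)*(-1)/2*(-8) = -3 - (-162)*(-1)/(7*2)*(-8) = -3 - 9*9/7*(-8) = -3 - 81/7*(-8) = -3 + 648/7 = 627/7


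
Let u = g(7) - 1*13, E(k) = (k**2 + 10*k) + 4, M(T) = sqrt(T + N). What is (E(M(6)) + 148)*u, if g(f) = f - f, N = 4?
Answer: -2106 - 130*sqrt(10) ≈ -2517.1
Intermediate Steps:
M(T) = sqrt(4 + T) (M(T) = sqrt(T + 4) = sqrt(4 + T))
g(f) = 0
E(k) = 4 + k**2 + 10*k
u = -13 (u = 0 - 1*13 = 0 - 13 = -13)
(E(M(6)) + 148)*u = ((4 + (sqrt(4 + 6))**2 + 10*sqrt(4 + 6)) + 148)*(-13) = ((4 + (sqrt(10))**2 + 10*sqrt(10)) + 148)*(-13) = ((4 + 10 + 10*sqrt(10)) + 148)*(-13) = ((14 + 10*sqrt(10)) + 148)*(-13) = (162 + 10*sqrt(10))*(-13) = -2106 - 130*sqrt(10)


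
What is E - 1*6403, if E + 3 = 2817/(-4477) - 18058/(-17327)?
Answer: -496900467967/77572979 ≈ -6405.6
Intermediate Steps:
E = -200683430/77572979 (E = -3 + (2817/(-4477) - 18058/(-17327)) = -3 + (2817*(-1/4477) - 18058*(-1/17327)) = -3 + (-2817/4477 + 18058/17327) = -3 + 32035507/77572979 = -200683430/77572979 ≈ -2.5870)
E - 1*6403 = -200683430/77572979 - 1*6403 = -200683430/77572979 - 6403 = -496900467967/77572979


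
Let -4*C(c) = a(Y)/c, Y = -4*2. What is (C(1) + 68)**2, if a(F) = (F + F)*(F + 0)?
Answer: 1296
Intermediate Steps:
Y = -8
a(F) = 2*F**2 (a(F) = (2*F)*F = 2*F**2)
C(c) = -32/c (C(c) = -2*(-8)**2/(4*c) = -2*64/(4*c) = -32/c)
(C(1) + 68)**2 = (-32/1 + 68)**2 = (-32*1 + 68)**2 = (-32 + 68)**2 = 36**2 = 1296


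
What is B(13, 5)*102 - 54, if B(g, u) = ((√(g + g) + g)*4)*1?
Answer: 5250 + 408*√26 ≈ 7330.4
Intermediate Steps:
B(g, u) = 4*g + 4*√2*√g (B(g, u) = ((√(2*g) + g)*4)*1 = ((√2*√g + g)*4)*1 = ((g + √2*√g)*4)*1 = (4*g + 4*√2*√g)*1 = 4*g + 4*√2*√g)
B(13, 5)*102 - 54 = (4*13 + 4*√2*√13)*102 - 54 = (52 + 4*√26)*102 - 54 = (5304 + 408*√26) - 54 = 5250 + 408*√26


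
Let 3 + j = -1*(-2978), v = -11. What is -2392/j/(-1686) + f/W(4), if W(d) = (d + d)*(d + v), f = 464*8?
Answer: -166238404/2507925 ≈ -66.285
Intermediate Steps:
f = 3712
j = 2975 (j = -3 - 1*(-2978) = -3 + 2978 = 2975)
W(d) = 2*d*(-11 + d) (W(d) = (d + d)*(d - 11) = (2*d)*(-11 + d) = 2*d*(-11 + d))
-2392/j/(-1686) + f/W(4) = -2392/2975/(-1686) + 3712/((2*4*(-11 + 4))) = -2392*1/2975*(-1/1686) + 3712/((2*4*(-7))) = -2392/2975*(-1/1686) + 3712/(-56) = 1196/2507925 + 3712*(-1/56) = 1196/2507925 - 464/7 = -166238404/2507925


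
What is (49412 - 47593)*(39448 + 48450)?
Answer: 159886462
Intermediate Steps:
(49412 - 47593)*(39448 + 48450) = 1819*87898 = 159886462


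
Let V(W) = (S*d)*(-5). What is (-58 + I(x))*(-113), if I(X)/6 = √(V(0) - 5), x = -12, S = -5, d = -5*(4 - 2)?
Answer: 6554 - 678*I*√255 ≈ 6554.0 - 10827.0*I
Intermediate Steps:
d = -10 (d = -5*2 = -10)
V(W) = -250 (V(W) = -5*(-10)*(-5) = 50*(-5) = -250)
I(X) = 6*I*√255 (I(X) = 6*√(-250 - 5) = 6*√(-255) = 6*(I*√255) = 6*I*√255)
(-58 + I(x))*(-113) = (-58 + 6*I*√255)*(-113) = 6554 - 678*I*√255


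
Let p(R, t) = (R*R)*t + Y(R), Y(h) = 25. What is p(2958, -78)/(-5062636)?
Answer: 682481567/5062636 ≈ 134.81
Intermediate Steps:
p(R, t) = 25 + t*R² (p(R, t) = (R*R)*t + 25 = R²*t + 25 = t*R² + 25 = 25 + t*R²)
p(2958, -78)/(-5062636) = (25 - 78*2958²)/(-5062636) = (25 - 78*8749764)*(-1/5062636) = (25 - 682481592)*(-1/5062636) = -682481567*(-1/5062636) = 682481567/5062636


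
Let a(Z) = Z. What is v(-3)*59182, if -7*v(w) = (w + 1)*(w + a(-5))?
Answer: -946912/7 ≈ -1.3527e+5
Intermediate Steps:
v(w) = -(1 + w)*(-5 + w)/7 (v(w) = -(w + 1)*(w - 5)/7 = -(1 + w)*(-5 + w)/7)
v(-3)*59182 = (5/7 - ⅐*(-3)² + (4/7)*(-3))*59182 = (5/7 - ⅐*9 - 12/7)*59182 = (5/7 - 9/7 - 12/7)*59182 = -16/7*59182 = -946912/7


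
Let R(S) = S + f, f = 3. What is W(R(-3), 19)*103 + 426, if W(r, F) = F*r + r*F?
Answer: 426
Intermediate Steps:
R(S) = 3 + S (R(S) = S + 3 = 3 + S)
W(r, F) = 2*F*r (W(r, F) = F*r + F*r = 2*F*r)
W(R(-3), 19)*103 + 426 = (2*19*(3 - 3))*103 + 426 = (2*19*0)*103 + 426 = 0*103 + 426 = 0 + 426 = 426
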